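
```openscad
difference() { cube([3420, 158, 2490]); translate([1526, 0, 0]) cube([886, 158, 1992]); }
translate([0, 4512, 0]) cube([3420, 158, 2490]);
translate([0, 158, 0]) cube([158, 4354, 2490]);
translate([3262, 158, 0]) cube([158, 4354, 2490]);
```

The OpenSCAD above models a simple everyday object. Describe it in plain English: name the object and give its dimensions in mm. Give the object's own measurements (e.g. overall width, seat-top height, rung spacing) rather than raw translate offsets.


A single room: four walls, each 2490 mm tall and 158 mm thick, enclosing an outside footprint 3420×4670 mm (x × y), no floor or roof. The front and back walls (−y and +y sides) run the full x-width; the side walls fit between their inner faces. A door opening 886 mm wide and 1992 mm tall is cut through the front wall from the floor up, its −x edge 1526 mm from the wall's −x end.


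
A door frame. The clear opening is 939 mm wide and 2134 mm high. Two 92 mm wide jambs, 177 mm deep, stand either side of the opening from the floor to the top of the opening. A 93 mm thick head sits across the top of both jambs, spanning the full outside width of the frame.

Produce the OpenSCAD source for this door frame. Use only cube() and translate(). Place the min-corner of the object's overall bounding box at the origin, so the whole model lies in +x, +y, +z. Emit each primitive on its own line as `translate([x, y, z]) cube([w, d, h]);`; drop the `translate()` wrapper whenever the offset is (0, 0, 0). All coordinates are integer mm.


cube([92, 177, 2134]);
translate([1031, 0, 0]) cube([92, 177, 2134]);
translate([0, 0, 2134]) cube([1123, 177, 93]);


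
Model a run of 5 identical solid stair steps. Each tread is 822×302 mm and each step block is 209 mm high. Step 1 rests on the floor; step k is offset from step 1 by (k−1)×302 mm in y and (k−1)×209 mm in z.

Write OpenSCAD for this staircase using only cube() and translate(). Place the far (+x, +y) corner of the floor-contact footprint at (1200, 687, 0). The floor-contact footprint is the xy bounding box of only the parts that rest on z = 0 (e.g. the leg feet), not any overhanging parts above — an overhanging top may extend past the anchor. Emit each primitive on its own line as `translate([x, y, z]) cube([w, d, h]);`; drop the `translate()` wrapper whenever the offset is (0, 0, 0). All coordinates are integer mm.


translate([378, 385, 0]) cube([822, 302, 209]);
translate([378, 687, 209]) cube([822, 302, 209]);
translate([378, 989, 418]) cube([822, 302, 209]);
translate([378, 1291, 627]) cube([822, 302, 209]);
translate([378, 1593, 836]) cube([822, 302, 209]);


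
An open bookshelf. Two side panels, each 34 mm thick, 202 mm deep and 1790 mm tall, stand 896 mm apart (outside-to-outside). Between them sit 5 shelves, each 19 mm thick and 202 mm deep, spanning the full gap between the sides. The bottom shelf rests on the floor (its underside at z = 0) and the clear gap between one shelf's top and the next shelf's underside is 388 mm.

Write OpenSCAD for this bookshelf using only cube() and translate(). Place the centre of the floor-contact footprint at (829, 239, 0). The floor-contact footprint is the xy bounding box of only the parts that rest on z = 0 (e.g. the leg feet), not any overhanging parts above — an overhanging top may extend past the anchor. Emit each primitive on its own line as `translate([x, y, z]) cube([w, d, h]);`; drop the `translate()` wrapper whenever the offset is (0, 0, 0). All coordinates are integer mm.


translate([381, 138, 0]) cube([34, 202, 1790]);
translate([1243, 138, 0]) cube([34, 202, 1790]);
translate([415, 138, 0]) cube([828, 202, 19]);
translate([415, 138, 407]) cube([828, 202, 19]);
translate([415, 138, 814]) cube([828, 202, 19]);
translate([415, 138, 1221]) cube([828, 202, 19]);
translate([415, 138, 1628]) cube([828, 202, 19]);


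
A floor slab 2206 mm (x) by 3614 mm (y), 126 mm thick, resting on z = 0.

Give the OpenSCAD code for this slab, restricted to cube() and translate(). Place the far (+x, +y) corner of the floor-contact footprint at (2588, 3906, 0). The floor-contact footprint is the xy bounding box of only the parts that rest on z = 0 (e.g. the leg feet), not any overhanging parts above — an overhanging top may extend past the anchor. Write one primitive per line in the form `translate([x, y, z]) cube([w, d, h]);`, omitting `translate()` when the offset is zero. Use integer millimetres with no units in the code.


translate([382, 292, 0]) cube([2206, 3614, 126]);


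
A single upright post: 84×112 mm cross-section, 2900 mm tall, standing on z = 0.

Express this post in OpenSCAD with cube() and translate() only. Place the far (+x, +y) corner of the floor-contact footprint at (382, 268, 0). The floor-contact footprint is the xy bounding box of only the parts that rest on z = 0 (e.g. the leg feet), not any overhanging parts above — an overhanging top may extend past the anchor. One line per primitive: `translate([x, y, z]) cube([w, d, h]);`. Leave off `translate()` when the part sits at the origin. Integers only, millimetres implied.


translate([298, 156, 0]) cube([84, 112, 2900]);


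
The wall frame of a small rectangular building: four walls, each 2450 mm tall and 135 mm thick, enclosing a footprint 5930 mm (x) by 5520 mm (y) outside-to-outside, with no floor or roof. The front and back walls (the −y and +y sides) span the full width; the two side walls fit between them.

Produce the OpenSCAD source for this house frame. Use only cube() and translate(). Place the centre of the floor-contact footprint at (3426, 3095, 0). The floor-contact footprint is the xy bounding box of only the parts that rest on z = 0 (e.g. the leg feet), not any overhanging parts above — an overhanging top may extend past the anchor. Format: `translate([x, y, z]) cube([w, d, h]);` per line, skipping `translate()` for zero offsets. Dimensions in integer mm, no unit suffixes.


translate([461, 335, 0]) cube([5930, 135, 2450]);
translate([461, 5720, 0]) cube([5930, 135, 2450]);
translate([461, 470, 0]) cube([135, 5250, 2450]);
translate([6256, 470, 0]) cube([135, 5250, 2450]);


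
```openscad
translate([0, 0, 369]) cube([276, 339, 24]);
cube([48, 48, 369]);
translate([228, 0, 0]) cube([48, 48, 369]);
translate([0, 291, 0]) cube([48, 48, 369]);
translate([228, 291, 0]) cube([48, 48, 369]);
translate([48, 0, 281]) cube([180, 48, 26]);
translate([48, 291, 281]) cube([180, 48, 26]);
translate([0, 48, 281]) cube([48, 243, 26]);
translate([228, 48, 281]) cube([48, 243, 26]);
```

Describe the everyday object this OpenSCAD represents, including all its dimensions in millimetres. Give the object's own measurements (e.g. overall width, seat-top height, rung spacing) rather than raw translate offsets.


A four-legged stool. The seat is a 276×339×24 mm slab whose top surface is at z = 393 mm; four square legs, each 48×48 mm in cross-section, run from the floor (z = 0) to the underside of the seat, each flush with a corner of the seat. Four stretchers, 48 mm wide and 26 mm tall, connect adjacent legs with their undersides at z = 281 mm, each running between the inner faces of the legs it joins and aligned with the legs' outer faces on the other axis.


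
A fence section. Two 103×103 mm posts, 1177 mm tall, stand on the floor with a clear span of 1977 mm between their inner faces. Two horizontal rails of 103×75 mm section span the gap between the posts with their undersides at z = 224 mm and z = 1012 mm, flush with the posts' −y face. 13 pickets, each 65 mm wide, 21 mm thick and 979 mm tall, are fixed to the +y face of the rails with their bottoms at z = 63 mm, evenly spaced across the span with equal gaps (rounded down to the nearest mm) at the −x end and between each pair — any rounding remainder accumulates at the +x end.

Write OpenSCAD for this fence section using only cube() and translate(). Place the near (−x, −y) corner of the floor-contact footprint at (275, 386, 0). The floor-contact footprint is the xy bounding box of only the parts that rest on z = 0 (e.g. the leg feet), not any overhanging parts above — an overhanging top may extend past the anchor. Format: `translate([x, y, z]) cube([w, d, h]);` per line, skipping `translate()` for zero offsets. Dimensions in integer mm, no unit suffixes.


translate([275, 386, 0]) cube([103, 103, 1177]);
translate([2355, 386, 0]) cube([103, 103, 1177]);
translate([378, 386, 224]) cube([1977, 103, 75]);
translate([378, 386, 1012]) cube([1977, 103, 75]);
translate([458, 489, 63]) cube([65, 21, 979]);
translate([603, 489, 63]) cube([65, 21, 979]);
translate([748, 489, 63]) cube([65, 21, 979]);
translate([893, 489, 63]) cube([65, 21, 979]);
translate([1038, 489, 63]) cube([65, 21, 979]);
translate([1183, 489, 63]) cube([65, 21, 979]);
translate([1328, 489, 63]) cube([65, 21, 979]);
translate([1473, 489, 63]) cube([65, 21, 979]);
translate([1618, 489, 63]) cube([65, 21, 979]);
translate([1763, 489, 63]) cube([65, 21, 979]);
translate([1908, 489, 63]) cube([65, 21, 979]);
translate([2053, 489, 63]) cube([65, 21, 979]);
translate([2198, 489, 63]) cube([65, 21, 979]);


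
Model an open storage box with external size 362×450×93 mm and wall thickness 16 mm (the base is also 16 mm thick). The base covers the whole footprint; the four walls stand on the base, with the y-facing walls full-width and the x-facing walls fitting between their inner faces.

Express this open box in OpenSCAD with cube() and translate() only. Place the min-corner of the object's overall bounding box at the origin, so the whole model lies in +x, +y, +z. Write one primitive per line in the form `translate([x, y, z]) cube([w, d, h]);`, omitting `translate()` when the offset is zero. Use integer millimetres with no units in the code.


cube([362, 450, 16]);
translate([0, 0, 16]) cube([362, 16, 77]);
translate([0, 434, 16]) cube([362, 16, 77]);
translate([0, 16, 16]) cube([16, 418, 77]);
translate([346, 16, 16]) cube([16, 418, 77]);


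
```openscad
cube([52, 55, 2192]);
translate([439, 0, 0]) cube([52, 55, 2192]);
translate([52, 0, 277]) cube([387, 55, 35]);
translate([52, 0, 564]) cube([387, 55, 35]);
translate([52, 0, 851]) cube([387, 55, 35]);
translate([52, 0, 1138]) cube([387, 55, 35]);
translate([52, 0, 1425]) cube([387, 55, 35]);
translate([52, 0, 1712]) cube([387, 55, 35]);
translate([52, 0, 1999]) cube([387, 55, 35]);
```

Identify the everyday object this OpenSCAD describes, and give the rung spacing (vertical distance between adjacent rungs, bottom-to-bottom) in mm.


A ladder. The rung spacing is 287 mm.

Two tall 52×55 posts with 7 short bars between them — a ladder. Adjacent rungs sit at z = 277 and z = 564, so the spacing is 564 − 277 = 287 mm.


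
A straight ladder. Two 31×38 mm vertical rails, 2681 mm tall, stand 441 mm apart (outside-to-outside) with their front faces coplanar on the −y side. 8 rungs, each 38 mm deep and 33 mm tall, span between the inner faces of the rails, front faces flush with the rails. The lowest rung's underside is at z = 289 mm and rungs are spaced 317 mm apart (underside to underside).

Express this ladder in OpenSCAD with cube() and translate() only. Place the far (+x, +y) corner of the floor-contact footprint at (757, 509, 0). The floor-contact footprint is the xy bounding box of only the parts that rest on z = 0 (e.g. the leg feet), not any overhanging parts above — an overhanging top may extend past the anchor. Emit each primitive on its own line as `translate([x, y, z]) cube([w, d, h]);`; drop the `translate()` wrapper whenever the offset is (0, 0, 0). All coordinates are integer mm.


translate([316, 471, 0]) cube([31, 38, 2681]);
translate([726, 471, 0]) cube([31, 38, 2681]);
translate([347, 471, 289]) cube([379, 38, 33]);
translate([347, 471, 606]) cube([379, 38, 33]);
translate([347, 471, 923]) cube([379, 38, 33]);
translate([347, 471, 1240]) cube([379, 38, 33]);
translate([347, 471, 1557]) cube([379, 38, 33]);
translate([347, 471, 1874]) cube([379, 38, 33]);
translate([347, 471, 2191]) cube([379, 38, 33]);
translate([347, 471, 2508]) cube([379, 38, 33]);


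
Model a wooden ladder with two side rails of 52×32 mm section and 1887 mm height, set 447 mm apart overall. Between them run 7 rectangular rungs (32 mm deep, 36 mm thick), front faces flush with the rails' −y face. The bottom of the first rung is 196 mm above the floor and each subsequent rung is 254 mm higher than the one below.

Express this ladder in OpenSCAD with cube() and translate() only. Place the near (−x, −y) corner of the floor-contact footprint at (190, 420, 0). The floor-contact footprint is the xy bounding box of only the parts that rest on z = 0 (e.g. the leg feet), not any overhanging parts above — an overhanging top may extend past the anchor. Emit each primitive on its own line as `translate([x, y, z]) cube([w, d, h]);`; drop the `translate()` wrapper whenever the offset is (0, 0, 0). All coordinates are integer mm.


// rung span = 447 - 2*52 = 343
// rung[k] z = 196 + k*254
translate([190, 420, 0]) cube([52, 32, 1887]);
translate([585, 420, 0]) cube([52, 32, 1887]);
translate([242, 420, 196]) cube([343, 32, 36]);
translate([242, 420, 450]) cube([343, 32, 36]);
translate([242, 420, 704]) cube([343, 32, 36]);
translate([242, 420, 958]) cube([343, 32, 36]);
translate([242, 420, 1212]) cube([343, 32, 36]);
translate([242, 420, 1466]) cube([343, 32, 36]);
translate([242, 420, 1720]) cube([343, 32, 36]);


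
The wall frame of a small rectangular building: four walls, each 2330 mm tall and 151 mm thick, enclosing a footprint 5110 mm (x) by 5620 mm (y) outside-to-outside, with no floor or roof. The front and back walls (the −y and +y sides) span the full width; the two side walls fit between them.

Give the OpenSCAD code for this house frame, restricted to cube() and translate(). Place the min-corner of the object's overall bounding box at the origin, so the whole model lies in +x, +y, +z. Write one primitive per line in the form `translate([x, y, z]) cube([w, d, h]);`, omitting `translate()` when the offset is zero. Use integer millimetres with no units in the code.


cube([5110, 151, 2330]);
translate([0, 5469, 0]) cube([5110, 151, 2330]);
translate([0, 151, 0]) cube([151, 5318, 2330]);
translate([4959, 151, 0]) cube([151, 5318, 2330]);


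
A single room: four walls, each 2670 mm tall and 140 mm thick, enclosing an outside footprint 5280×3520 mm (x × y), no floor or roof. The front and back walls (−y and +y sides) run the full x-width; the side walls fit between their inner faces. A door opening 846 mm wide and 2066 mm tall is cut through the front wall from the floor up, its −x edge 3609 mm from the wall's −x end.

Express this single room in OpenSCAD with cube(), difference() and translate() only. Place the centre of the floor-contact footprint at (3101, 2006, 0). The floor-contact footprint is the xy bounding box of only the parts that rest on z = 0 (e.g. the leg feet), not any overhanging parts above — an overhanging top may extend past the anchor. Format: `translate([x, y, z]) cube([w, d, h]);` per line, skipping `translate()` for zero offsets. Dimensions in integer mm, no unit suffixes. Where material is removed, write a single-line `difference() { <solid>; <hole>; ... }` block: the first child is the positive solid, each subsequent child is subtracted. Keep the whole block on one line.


difference() { translate([461, 246, 0]) cube([5280, 140, 2670]); translate([4070, 246, 0]) cube([846, 140, 2066]); }
translate([461, 3626, 0]) cube([5280, 140, 2670]);
translate([461, 386, 0]) cube([140, 3240, 2670]);
translate([5601, 386, 0]) cube([140, 3240, 2670]);


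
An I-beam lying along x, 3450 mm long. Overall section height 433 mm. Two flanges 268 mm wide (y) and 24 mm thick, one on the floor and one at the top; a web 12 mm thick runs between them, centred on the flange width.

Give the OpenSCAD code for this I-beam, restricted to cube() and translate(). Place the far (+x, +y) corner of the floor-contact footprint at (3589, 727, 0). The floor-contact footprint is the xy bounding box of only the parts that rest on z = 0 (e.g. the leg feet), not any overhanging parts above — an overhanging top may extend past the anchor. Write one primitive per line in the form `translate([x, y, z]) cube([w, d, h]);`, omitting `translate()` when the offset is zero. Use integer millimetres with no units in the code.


translate([139, 459, 0]) cube([3450, 268, 24]);
translate([139, 587, 24]) cube([3450, 12, 385]);
translate([139, 459, 409]) cube([3450, 268, 24]);


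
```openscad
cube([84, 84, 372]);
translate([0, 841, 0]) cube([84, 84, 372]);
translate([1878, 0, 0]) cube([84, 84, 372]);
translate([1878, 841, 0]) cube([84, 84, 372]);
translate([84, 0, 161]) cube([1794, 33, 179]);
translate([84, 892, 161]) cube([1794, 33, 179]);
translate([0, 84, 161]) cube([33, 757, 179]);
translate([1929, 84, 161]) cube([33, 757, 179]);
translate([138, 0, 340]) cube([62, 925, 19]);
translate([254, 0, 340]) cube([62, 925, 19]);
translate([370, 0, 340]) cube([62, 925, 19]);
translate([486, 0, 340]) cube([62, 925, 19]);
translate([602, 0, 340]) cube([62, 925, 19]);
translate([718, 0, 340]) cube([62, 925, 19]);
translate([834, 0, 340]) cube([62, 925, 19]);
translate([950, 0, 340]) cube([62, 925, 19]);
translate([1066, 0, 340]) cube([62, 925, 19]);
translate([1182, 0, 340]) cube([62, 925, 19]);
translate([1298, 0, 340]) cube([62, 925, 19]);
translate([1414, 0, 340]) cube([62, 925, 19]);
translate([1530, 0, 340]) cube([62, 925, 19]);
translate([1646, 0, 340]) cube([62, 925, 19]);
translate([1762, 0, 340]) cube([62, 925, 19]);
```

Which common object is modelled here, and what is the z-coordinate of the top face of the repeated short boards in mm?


A bed frame. The slat-top height is 359 mm.

Four posts, four rails, and a row of slats — a bed frame. Slats sit on the rails at z = 161 + 179 = 340; with slat thickness 19, the top is 359 mm.


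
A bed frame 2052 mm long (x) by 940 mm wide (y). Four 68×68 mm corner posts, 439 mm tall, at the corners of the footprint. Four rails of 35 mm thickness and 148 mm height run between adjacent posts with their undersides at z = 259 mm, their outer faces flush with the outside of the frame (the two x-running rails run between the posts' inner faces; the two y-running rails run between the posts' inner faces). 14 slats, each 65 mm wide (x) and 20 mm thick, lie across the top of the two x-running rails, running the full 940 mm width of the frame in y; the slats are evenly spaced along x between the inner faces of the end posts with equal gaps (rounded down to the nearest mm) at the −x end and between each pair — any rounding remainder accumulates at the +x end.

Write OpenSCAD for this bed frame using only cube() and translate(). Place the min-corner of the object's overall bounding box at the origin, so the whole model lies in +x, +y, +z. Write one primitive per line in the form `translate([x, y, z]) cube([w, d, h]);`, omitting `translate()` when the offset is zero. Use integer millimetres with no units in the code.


cube([68, 68, 439]);
translate([0, 872, 0]) cube([68, 68, 439]);
translate([1984, 0, 0]) cube([68, 68, 439]);
translate([1984, 872, 0]) cube([68, 68, 439]);
translate([68, 0, 259]) cube([1916, 35, 148]);
translate([68, 905, 259]) cube([1916, 35, 148]);
translate([0, 68, 259]) cube([35, 804, 148]);
translate([2017, 68, 259]) cube([35, 804, 148]);
translate([135, 0, 407]) cube([65, 940, 20]);
translate([267, 0, 407]) cube([65, 940, 20]);
translate([399, 0, 407]) cube([65, 940, 20]);
translate([531, 0, 407]) cube([65, 940, 20]);
translate([663, 0, 407]) cube([65, 940, 20]);
translate([795, 0, 407]) cube([65, 940, 20]);
translate([927, 0, 407]) cube([65, 940, 20]);
translate([1059, 0, 407]) cube([65, 940, 20]);
translate([1191, 0, 407]) cube([65, 940, 20]);
translate([1323, 0, 407]) cube([65, 940, 20]);
translate([1455, 0, 407]) cube([65, 940, 20]);
translate([1587, 0, 407]) cube([65, 940, 20]);
translate([1719, 0, 407]) cube([65, 940, 20]);
translate([1851, 0, 407]) cube([65, 940, 20]);


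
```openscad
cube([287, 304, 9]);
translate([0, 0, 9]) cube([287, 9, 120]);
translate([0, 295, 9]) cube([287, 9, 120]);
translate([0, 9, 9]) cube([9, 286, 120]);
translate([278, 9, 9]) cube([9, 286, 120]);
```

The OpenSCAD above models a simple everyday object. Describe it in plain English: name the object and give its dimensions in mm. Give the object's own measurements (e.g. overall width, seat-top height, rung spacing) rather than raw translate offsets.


An open-topped rectangular box: outside dimensions 287×304×129 mm, with a uniform wall and base thickness of 9 mm. The base is a full 287×304 slab on the floor; four walls sit on top of the base. The front and back walls (the −y and +y sides) span the full width; the two side walls fit between them.


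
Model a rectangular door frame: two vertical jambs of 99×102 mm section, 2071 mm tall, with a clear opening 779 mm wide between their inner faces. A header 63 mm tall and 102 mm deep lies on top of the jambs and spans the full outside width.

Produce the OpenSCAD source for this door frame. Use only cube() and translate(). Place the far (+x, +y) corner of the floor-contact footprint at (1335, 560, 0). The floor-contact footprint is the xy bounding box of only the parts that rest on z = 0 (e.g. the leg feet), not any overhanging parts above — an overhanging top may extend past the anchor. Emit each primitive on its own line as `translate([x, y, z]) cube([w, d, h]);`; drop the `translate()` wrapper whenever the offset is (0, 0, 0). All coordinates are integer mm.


translate([358, 458, 0]) cube([99, 102, 2071]);
translate([1236, 458, 0]) cube([99, 102, 2071]);
translate([358, 458, 2071]) cube([977, 102, 63]);


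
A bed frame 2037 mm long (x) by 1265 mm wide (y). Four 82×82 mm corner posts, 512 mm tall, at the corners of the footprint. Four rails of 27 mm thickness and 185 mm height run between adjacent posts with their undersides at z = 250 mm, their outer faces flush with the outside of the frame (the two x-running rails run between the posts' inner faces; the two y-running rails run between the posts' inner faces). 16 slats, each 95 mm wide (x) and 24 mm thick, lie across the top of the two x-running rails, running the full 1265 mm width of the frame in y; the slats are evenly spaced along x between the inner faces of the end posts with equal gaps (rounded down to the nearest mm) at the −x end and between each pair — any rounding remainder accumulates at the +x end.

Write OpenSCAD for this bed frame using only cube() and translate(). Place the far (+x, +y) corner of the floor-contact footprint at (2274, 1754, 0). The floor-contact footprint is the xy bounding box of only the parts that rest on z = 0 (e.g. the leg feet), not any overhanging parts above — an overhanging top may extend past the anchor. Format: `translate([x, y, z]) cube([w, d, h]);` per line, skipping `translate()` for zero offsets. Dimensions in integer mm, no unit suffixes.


translate([237, 489, 0]) cube([82, 82, 512]);
translate([237, 1672, 0]) cube([82, 82, 512]);
translate([2192, 489, 0]) cube([82, 82, 512]);
translate([2192, 1672, 0]) cube([82, 82, 512]);
translate([319, 489, 250]) cube([1873, 27, 185]);
translate([319, 1727, 250]) cube([1873, 27, 185]);
translate([237, 571, 250]) cube([27, 1101, 185]);
translate([2247, 571, 250]) cube([27, 1101, 185]);
translate([339, 489, 435]) cube([95, 1265, 24]);
translate([454, 489, 435]) cube([95, 1265, 24]);
translate([569, 489, 435]) cube([95, 1265, 24]);
translate([684, 489, 435]) cube([95, 1265, 24]);
translate([799, 489, 435]) cube([95, 1265, 24]);
translate([914, 489, 435]) cube([95, 1265, 24]);
translate([1029, 489, 435]) cube([95, 1265, 24]);
translate([1144, 489, 435]) cube([95, 1265, 24]);
translate([1259, 489, 435]) cube([95, 1265, 24]);
translate([1374, 489, 435]) cube([95, 1265, 24]);
translate([1489, 489, 435]) cube([95, 1265, 24]);
translate([1604, 489, 435]) cube([95, 1265, 24]);
translate([1719, 489, 435]) cube([95, 1265, 24]);
translate([1834, 489, 435]) cube([95, 1265, 24]);
translate([1949, 489, 435]) cube([95, 1265, 24]);
translate([2064, 489, 435]) cube([95, 1265, 24]);


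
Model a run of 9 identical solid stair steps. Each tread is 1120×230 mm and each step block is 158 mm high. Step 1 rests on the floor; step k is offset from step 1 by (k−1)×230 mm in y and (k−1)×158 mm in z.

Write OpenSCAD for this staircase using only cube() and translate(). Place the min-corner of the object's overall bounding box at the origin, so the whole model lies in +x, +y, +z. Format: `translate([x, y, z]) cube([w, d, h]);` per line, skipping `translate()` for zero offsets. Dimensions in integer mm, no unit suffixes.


cube([1120, 230, 158]);
translate([0, 230, 158]) cube([1120, 230, 158]);
translate([0, 460, 316]) cube([1120, 230, 158]);
translate([0, 690, 474]) cube([1120, 230, 158]);
translate([0, 920, 632]) cube([1120, 230, 158]);
translate([0, 1150, 790]) cube([1120, 230, 158]);
translate([0, 1380, 948]) cube([1120, 230, 158]);
translate([0, 1610, 1106]) cube([1120, 230, 158]);
translate([0, 1840, 1264]) cube([1120, 230, 158]);


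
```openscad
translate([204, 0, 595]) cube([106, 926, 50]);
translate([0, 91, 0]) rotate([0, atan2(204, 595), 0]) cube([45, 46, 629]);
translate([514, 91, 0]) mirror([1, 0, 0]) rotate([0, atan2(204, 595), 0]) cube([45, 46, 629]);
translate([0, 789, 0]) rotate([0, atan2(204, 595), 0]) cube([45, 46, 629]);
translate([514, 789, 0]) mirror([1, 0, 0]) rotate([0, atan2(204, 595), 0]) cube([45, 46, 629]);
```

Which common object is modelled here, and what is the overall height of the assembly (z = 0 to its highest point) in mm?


A sawhorse. The overall height is 645 mm.

A beam across two mirrored pairs of raked legs — a sawhorse. The beam's underside is at z = 595 (matching the legs' vertical rise in atan2(204, 595)) and the beam is 50 mm tall, so its top is at 595 + 50 = 645 mm. The raked legs top out at the beam's underside, so that is the highest point.


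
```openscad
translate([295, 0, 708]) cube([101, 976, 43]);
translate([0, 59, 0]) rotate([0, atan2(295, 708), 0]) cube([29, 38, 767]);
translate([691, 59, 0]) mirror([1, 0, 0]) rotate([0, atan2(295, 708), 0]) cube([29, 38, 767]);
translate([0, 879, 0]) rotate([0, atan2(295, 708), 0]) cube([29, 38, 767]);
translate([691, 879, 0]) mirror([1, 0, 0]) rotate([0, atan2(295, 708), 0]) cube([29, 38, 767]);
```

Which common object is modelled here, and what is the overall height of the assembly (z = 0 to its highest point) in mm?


A sawhorse. The overall height is 751 mm.

A beam across two mirrored pairs of raked legs — a sawhorse. The beam's underside is at z = 708 (matching the legs' vertical rise in atan2(295, 708)) and the beam is 43 mm tall, so its top is at 708 + 43 = 751 mm. The raked legs top out at the beam's underside, so that is the highest point.


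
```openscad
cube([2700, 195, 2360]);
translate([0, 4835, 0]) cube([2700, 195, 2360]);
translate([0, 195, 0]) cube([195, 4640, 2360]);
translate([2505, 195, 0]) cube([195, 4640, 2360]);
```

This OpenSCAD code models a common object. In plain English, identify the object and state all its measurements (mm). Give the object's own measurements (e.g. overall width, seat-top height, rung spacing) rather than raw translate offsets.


The wall frame of a small rectangular building: four walls, each 2360 mm tall and 195 mm thick, enclosing a footprint 2700 mm (x) by 5030 mm (y) outside-to-outside, with no floor or roof. The front and back walls (the −y and +y sides) span the full width; the two side walls fit between them.


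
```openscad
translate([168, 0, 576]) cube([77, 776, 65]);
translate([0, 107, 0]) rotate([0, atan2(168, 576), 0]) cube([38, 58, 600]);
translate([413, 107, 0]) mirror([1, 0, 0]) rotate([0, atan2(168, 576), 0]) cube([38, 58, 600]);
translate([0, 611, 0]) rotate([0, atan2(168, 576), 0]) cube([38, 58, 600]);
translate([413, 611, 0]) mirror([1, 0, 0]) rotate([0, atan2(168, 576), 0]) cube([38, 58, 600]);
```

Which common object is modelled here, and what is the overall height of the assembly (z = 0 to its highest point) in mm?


A sawhorse. The overall height is 641 mm.

A beam across two mirrored pairs of raked legs — a sawhorse. The beam's underside is at z = 576 (matching the legs' vertical rise in atan2(168, 576)) and the beam is 65 mm tall, so its top is at 576 + 65 = 641 mm. The raked legs top out at the beam's underside, so that is the highest point.


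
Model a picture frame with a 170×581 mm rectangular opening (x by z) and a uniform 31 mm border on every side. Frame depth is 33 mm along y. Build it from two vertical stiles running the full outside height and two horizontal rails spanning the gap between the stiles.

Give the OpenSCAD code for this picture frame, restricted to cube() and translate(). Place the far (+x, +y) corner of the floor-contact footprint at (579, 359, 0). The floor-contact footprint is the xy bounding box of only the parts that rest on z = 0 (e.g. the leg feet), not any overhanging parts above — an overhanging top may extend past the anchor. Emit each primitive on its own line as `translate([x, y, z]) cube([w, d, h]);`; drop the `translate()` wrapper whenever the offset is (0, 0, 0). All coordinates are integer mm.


translate([347, 326, 0]) cube([31, 33, 643]);
translate([548, 326, 0]) cube([31, 33, 643]);
translate([378, 326, 0]) cube([170, 33, 31]);
translate([378, 326, 612]) cube([170, 33, 31]);


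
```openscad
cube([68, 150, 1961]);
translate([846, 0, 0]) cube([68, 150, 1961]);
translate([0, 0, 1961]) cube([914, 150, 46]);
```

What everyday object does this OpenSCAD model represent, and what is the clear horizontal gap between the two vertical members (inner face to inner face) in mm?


A door frame. The clear opening width is 778 mm.

Two 1961 mm tall posts with a header on top — a door frame. The left jamb is 68 mm wide at x = 0; the right jamb starts at x = 846. The clear opening is 846 − 68 = 778 mm.


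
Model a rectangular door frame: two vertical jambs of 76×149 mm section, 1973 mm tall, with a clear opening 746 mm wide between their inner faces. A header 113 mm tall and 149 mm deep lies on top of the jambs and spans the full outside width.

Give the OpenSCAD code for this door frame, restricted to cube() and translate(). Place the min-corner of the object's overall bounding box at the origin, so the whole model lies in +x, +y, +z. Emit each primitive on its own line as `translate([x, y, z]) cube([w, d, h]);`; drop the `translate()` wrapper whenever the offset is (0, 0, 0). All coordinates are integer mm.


cube([76, 149, 1973]);
translate([822, 0, 0]) cube([76, 149, 1973]);
translate([0, 0, 1973]) cube([898, 149, 113]);


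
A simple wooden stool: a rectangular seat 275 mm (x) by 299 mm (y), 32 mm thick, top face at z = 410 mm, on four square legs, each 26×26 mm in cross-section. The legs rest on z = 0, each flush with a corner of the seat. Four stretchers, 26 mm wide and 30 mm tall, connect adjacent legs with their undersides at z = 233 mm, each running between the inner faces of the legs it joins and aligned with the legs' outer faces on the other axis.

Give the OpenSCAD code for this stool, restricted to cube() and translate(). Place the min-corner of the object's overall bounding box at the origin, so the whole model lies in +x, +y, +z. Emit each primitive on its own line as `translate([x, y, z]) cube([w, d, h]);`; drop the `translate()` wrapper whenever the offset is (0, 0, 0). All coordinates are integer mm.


// leg_h = 410 - 32 = 378
// stretcher span = 275 - 2*26 = 223
translate([0, 0, 378]) cube([275, 299, 32]);
cube([26, 26, 378]);
translate([249, 0, 0]) cube([26, 26, 378]);
translate([0, 273, 0]) cube([26, 26, 378]);
translate([249, 273, 0]) cube([26, 26, 378]);
translate([26, 0, 233]) cube([223, 26, 30]);
translate([26, 273, 233]) cube([223, 26, 30]);
translate([0, 26, 233]) cube([26, 247, 30]);
translate([249, 26, 233]) cube([26, 247, 30]);


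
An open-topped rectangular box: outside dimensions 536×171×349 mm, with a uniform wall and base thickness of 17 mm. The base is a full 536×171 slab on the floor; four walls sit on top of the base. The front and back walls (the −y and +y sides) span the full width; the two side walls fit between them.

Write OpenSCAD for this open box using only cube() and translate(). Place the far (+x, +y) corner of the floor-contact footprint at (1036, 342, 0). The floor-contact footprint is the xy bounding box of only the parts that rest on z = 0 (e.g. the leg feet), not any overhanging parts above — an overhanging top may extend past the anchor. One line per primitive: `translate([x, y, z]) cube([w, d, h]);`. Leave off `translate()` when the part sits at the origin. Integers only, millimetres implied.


translate([500, 171, 0]) cube([536, 171, 17]);
translate([500, 171, 17]) cube([536, 17, 332]);
translate([500, 325, 17]) cube([536, 17, 332]);
translate([500, 188, 17]) cube([17, 137, 332]);
translate([1019, 188, 17]) cube([17, 137, 332]);


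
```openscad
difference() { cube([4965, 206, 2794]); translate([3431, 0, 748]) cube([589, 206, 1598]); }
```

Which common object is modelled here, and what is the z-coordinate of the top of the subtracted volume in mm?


A wall with a window opening. The window head height is 2346 mm.

A wall with a rectangular opening subtracted — a window. Sill at z = 748, opening 1598 mm tall, so the head is at 748 + 1598 = 2346 mm.


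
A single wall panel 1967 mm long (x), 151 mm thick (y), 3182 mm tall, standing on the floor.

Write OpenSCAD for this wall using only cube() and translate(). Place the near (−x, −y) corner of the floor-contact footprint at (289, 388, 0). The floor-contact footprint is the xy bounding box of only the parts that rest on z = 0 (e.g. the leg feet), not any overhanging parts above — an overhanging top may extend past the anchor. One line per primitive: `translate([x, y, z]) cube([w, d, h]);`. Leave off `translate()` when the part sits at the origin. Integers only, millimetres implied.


translate([289, 388, 0]) cube([1967, 151, 3182]);


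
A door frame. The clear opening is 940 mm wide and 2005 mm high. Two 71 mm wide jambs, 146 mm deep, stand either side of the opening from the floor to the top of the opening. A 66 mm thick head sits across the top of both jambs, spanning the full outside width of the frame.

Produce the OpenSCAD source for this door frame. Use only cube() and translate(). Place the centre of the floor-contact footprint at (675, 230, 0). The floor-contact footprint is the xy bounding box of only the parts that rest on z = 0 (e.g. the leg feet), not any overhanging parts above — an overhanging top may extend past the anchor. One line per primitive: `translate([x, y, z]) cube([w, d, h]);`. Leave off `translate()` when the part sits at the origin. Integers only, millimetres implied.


translate([134, 157, 0]) cube([71, 146, 2005]);
translate([1145, 157, 0]) cube([71, 146, 2005]);
translate([134, 157, 2005]) cube([1082, 146, 66]);


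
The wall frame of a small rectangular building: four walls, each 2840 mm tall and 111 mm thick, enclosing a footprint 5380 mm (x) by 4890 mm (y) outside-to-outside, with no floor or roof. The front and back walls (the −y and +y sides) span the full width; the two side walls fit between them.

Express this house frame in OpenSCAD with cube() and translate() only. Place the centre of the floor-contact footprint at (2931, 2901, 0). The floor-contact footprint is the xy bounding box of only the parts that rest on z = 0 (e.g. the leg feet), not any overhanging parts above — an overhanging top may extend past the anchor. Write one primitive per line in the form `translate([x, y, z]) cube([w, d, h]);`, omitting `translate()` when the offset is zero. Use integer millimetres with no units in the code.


translate([241, 456, 0]) cube([5380, 111, 2840]);
translate([241, 5235, 0]) cube([5380, 111, 2840]);
translate([241, 567, 0]) cube([111, 4668, 2840]);
translate([5510, 567, 0]) cube([111, 4668, 2840]);


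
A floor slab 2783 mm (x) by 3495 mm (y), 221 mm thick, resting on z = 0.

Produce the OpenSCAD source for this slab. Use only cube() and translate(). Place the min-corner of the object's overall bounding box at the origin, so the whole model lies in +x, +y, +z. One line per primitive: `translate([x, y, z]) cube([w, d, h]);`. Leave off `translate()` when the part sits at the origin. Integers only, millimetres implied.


cube([2783, 3495, 221]);


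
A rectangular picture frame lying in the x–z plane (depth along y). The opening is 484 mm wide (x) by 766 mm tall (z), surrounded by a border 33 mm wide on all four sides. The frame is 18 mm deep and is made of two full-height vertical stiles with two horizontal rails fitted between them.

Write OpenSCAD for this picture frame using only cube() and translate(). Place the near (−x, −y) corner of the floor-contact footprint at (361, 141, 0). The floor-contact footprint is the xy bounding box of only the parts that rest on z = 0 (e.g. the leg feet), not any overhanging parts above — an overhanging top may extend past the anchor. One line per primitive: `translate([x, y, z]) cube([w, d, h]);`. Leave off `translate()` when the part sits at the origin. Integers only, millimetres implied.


translate([361, 141, 0]) cube([33, 18, 832]);
translate([878, 141, 0]) cube([33, 18, 832]);
translate([394, 141, 0]) cube([484, 18, 33]);
translate([394, 141, 799]) cube([484, 18, 33]);


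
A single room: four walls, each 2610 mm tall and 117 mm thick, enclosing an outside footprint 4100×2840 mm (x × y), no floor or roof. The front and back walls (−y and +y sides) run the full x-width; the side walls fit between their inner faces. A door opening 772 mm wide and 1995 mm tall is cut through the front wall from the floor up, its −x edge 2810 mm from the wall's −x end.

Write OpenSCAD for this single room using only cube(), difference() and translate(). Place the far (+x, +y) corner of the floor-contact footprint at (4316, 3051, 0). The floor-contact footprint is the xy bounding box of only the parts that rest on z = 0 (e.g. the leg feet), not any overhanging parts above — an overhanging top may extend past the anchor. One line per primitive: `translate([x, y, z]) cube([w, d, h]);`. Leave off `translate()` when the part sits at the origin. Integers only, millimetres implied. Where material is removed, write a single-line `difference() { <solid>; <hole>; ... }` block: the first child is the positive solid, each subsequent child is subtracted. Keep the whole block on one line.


difference() { translate([216, 211, 0]) cube([4100, 117, 2610]); translate([3026, 211, 0]) cube([772, 117, 1995]); }
translate([216, 2934, 0]) cube([4100, 117, 2610]);
translate([216, 328, 0]) cube([117, 2606, 2610]);
translate([4199, 328, 0]) cube([117, 2606, 2610]);


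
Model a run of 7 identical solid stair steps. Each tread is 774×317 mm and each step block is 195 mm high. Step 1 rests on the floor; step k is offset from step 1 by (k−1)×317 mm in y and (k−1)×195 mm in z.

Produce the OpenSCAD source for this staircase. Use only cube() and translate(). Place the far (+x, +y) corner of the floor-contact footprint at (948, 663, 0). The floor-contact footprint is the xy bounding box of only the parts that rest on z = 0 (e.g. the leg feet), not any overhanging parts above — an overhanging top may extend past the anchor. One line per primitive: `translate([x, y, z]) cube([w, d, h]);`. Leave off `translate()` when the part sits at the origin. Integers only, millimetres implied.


translate([174, 346, 0]) cube([774, 317, 195]);
translate([174, 663, 195]) cube([774, 317, 195]);
translate([174, 980, 390]) cube([774, 317, 195]);
translate([174, 1297, 585]) cube([774, 317, 195]);
translate([174, 1614, 780]) cube([774, 317, 195]);
translate([174, 1931, 975]) cube([774, 317, 195]);
translate([174, 2248, 1170]) cube([774, 317, 195]);


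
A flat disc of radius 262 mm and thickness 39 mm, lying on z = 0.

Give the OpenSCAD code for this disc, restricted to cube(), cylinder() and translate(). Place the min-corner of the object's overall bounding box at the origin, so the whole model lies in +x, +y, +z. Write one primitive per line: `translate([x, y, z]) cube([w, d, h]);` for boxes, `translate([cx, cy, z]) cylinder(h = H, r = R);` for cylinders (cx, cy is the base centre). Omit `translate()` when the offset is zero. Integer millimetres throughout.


translate([262, 262, 0]) cylinder(h = 39, r = 262);
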